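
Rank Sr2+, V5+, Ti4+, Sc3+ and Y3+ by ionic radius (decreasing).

V5+: 18 e⁻, Z=23, Ti4+: 18 e⁻, Z=22, Sc3+: 18 e⁻, Z=21, Y3+: 36 e⁻, Z=39, Sr2+: 36 e⁻, Z=38. V5+ < Ti4+ (both 18 e⁻, Z=23>22); Ti4+ < Sc3+ (both 18 e⁻, Z=22>21); Sc3+ < Y3+ (same group, 1 shell fewer); Y3+ < Sr2+ (isoelectronic, higher Z=39 is smaller).

Sr2+ > Y3+ > Sc3+ > Ti4+ > V5+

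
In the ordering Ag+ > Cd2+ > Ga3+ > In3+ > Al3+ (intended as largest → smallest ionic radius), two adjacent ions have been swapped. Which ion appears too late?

Scanning neighbour by neighbour, only Ga3+/In3+ violates a trend: both in group 13 with the same charge; Ga3+ (period 4) has the smaller radius. That makes In3+ the one sitting a position late relative to where it belongs.

In3+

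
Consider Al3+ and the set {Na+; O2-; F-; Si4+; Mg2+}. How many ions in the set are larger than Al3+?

Isoelectronic series (10 e⁻ each). Size is set by nuclear charge: more protons means a smaller ion. Si4+ (Z=14), Al3+ (Z=13), Mg2+ (Z=12), Na+ (Z=11), F- (Z=9), O2- (Z=8).
Ordering all of them (including Al3+) by radius gives Si4+ < Al3+ < Mg2+ < Na+ < F- < O2-. Count: 4.

4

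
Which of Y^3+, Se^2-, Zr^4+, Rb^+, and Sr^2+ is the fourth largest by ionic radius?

Y^3+

These species are isoelectronic with 36 electrons. The only difference is the number of protons: Zr^4+ (Z=40), Y^3+ (Z=39), Sr^2+ (Z=38), Rb^+ (Z=37), Se^2- (Z=34). The strongest nuclear pull (Zr^4+) gives the smallest ion.
So the order is Zr^4+ < Y^3+ < Sr^2+ < Rb^+ < Se^2-; the 4th-largest ion is Y^3+.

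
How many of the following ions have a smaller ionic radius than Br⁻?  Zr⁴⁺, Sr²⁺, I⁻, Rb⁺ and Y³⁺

First list Z and electron count for each: Zr⁴⁺ has 36 e⁻ (Z=40), Y³⁺ has 36 e⁻ (Z=39), Sr²⁺ has 36 e⁻ (Z=38), Rb⁺ has 36 e⁻ (Z=37), Br⁻ has 36 e⁻ (Z=35), I⁻ has 54 e⁻ (Z=53). Zr⁴⁺ < Y³⁺ (both 36 e⁻, Z=40>39); Y³⁺ < Sr²⁺ (both 36 e⁻, Z=39>38); Sr²⁺ < Rb⁺ (both 36 e⁻, Z=38>37); Rb⁺ < Br⁻ (both 36 e⁻, Z=37>35); Br⁻ < I⁻ (same group, period 4 vs 5).
Overall: Zr⁴⁺ < Y³⁺ < Sr²⁺ < Rb⁺ < Br⁻ < I⁻. Br⁻ has 4 below it and 1 above. That's 4.

4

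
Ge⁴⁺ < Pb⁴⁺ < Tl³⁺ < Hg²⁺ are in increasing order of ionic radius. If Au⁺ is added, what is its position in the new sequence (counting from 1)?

5

Ge⁴⁺ (Z=32, 28 e⁻), Pb⁴⁺ (Z=82, 78 e⁻), Tl³⁺ (Z=81, 78 e⁻), Hg²⁺ (Z=80, 78 e⁻), Au⁺ (Z=79, 78 e⁻). Ge⁴⁺ < Pb⁴⁺ (same group, 2 shells fewer); Pb⁴⁺ < Tl³⁺ (isoelectronic, higher Z=82 is smaller); Tl³⁺ < Hg²⁺ (both 78 e⁻, Z=81>80); Hg²⁺ < Au⁺ (isoelectronic, higher Z=80 is smaller).
The complete sequence is Ge⁴⁺ < Pb⁴⁺ < Tl³⁺ < Hg²⁺ < Au⁺. Au⁺ sits at position 5.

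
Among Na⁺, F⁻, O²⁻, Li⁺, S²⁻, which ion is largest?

Li⁺ has 2 e⁻ (Z=3), Na⁺ has 10 e⁻ (Z=11), F⁻ has 10 e⁻ (Z=9), O²⁻ has 10 e⁻ (Z=8), S²⁻ has 18 e⁻ (Z=16). Li⁺ < Na⁺ (same group, period 2 vs 3); Na⁺ < F⁻ (isoelectronic, higher Z=11 is smaller); F⁻ < O²⁻ (both 10 e⁻, Z=9>8); O²⁻ < S²⁻ (same group, period 2 vs 3).

S²⁻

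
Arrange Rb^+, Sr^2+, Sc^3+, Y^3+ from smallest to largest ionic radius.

Sc^3+ < Y^3+ < Sr^2+ < Rb^+

First list Z and electron count for each: Sc^3+: 18 e⁻, Z=21, Y^3+: 36 e⁻, Z=39, Sr^2+: 36 e⁻, Z=38, Rb^+: 36 e⁻, Z=37. Sc^3+ < Y^3+ (same group, 1 shell fewer); Y^3+ < Sr^2+ (isoelectronic, higher Z=39 is smaller); Sr^2+ < Rb^+ (isoelectronic, higher Z=38 is smaller).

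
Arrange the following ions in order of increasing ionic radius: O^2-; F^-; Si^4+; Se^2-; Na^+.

Tabulating Z and e⁻: Si^4+: 10 e⁻, Z=14, Na^+: 10 e⁻, Z=11, F^-: 10 e⁻, Z=9, O^2-: 10 e⁻, Z=8, Se^2-: 36 e⁻, Z=34. Si^4+ < Na^+ (isoelectronic, higher Z=14 is smaller); Na^+ < F^- (both 10 e⁻, Z=11>9); F^- < O^2- (both 10 e⁻, Z=9>8); O^2- < Se^2- (same group, period 2 vs 4).

Si^4+ < Na^+ < F^- < O^2- < Se^2-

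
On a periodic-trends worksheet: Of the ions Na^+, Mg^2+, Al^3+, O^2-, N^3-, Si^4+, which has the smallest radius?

Each ion has 10 electrons. The ranking follows nuclear charge in reverse — greater Z gives a smaller radius. Si^4+ (Z=14), Al^3+ (Z=13), Mg^2+ (Z=12), Na^+ (Z=11), O^2- (Z=8), N^3- (Z=7).

Si^4+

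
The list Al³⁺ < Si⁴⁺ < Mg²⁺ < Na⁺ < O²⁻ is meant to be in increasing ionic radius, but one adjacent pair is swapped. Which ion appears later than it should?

Si⁴⁺

Compare adjacent ions: they are isoelectronic (10 e⁻) and Si has more protons than Al (14 vs 13), making Si⁴⁺ smaller — yet in this increasing list Al³⁺ sits before Si⁴⁺. Nothing else is reversed, so Si⁴⁺ should move one place to the left.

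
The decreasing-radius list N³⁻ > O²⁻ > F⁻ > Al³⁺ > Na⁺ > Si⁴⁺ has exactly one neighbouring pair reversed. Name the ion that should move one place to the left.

Na⁺

Check each adjacent pair. Al³⁺ and Na⁺ are reversed: both have 10 electrons but Z(Al)=13 > Z(Na)=11, so Al³⁺ should be the smaller of the two. No other neighbouring pair contradicts the periodic trends, so Na⁺ is the ion listed too late.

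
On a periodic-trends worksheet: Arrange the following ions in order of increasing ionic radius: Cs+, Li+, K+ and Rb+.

Li+ < K+ < Rb+ < Cs+

All are in the same group with charge +1. Radius grows down the group as n (the outermost shell) increases.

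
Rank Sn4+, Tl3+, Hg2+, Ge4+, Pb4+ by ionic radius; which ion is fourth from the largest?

Sn4+

Work out protons and electrons: Ge4+ has 28 e⁻ (Z=32), Sn4+ has 46 e⁻ (Z=50), Pb4+ has 78 e⁻ (Z=82), Tl3+ has 78 e⁻ (Z=81), Hg2+ has 78 e⁻ (Z=80). Ge4+ < Sn4+ (same group, 1 shell fewer); Sn4+ < Pb4+ (same group, 1 shell fewer); Pb4+ < Tl3+ (both 78 e⁻, Z=82>81); Tl3+ < Hg2+ (both 78 e⁻, Z=81>80).
Full ascending order: Ge4+ < Sn4+ < Pb4+ < Tl3+ < Hg2+. Counting from the largest, position 4 is Sn4+.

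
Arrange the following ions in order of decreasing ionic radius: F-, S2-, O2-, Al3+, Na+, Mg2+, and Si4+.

S2- > O2- > F- > Na+ > Mg2+ > Al3+ > Si4+

Si4+: 10 e⁻, Z=14, Al3+: 10 e⁻, Z=13, Mg2+: 10 e⁻, Z=12, Na+: 10 e⁻, Z=11, F-: 10 e⁻, Z=9, O2-: 10 e⁻, Z=8, S2-: 18 e⁻, Z=16. Si4+ < Al3+ (both 10 e⁻, Z=14>13); Al3+ < Mg2+ (both 10 e⁻, Z=13>12); Mg2+ < Na+ (isoelectronic, higher Z=12 is smaller); Na+ < F- (isoelectronic, higher Z=11 is smaller); F- < O2- (isoelectronic, higher Z=9 is smaller); O2- < S2- (same group, 1 shell fewer).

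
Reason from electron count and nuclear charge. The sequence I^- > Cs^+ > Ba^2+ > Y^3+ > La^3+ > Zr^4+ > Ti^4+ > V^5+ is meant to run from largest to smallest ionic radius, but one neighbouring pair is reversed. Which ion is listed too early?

Compare adjacent ions: same group and charge — period 5 sits above period 6, so Y^3+ is smaller — yet in this decreasing list Y^3+ sits before La^3+. Nothing else is reversed, so Y^3+ should move one place to the right.

Y^3+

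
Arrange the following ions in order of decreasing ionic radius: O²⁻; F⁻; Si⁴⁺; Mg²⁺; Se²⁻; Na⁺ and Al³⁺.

Tabulating Z and e⁻: Si⁴⁺ (Z=14, 10 e⁻), Al³⁺ (Z=13, 10 e⁻), Mg²⁺ (Z=12, 10 e⁻), Na⁺ (Z=11, 10 e⁻), F⁻ (Z=9, 10 e⁻), O²⁻ (Z=8, 10 e⁻), Se²⁻ (Z=34, 36 e⁻). Si⁴⁺ < Al³⁺ (both 10 e⁻, Z=14>13); Al³⁺ < Mg²⁺ (both 10 e⁻, Z=13>12); Mg²⁺ < Na⁺ (both 10 e⁻, Z=12>11); Na⁺ < F⁻ (both 10 e⁻, Z=11>9); F⁻ < O²⁻ (isoelectronic, higher Z=9 is smaller); O²⁻ < Se²⁻ (same group, 2 shells fewer).

Se²⁻ > O²⁻ > F⁻ > Na⁺ > Mg²⁺ > Al³⁺ > Si⁴⁺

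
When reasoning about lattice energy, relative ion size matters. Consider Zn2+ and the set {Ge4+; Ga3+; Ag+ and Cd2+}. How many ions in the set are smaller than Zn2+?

First list Z and electron count for each: Ge4+: 28 e⁻, Z=32, Ga3+: 28 e⁻, Z=31, Zn2+: 28 e⁻, Z=30, Cd2+: 46 e⁻, Z=48, Ag+: 46 e⁻, Z=47. Ge4+ < Ga3+ (isoelectronic, higher Z=32 is smaller); Ga3+ < Zn2+ (both 28 e⁻, Z=31>30); Zn2+ < Cd2+ (same group, 1 shell fewer); Cd2+ < Ag+ (isoelectronic, higher Z=48 is smaller).
Placing each against Zn2+: smaller — Ge4+, Ga3+; larger — Cd2+, Ag+. So 2 are smaller.

2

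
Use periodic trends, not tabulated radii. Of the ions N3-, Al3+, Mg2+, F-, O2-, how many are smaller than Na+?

2

These species are isoelectronic with 10 electrons. The only difference is the number of protons: Al3+ (Z=13), Mg2+ (Z=12), Na+ (Z=11), F- (Z=9), O2- (Z=8), N3- (Z=7). The strongest nuclear pull (Al3+) gives the smallest ion.
Overall: Al3+ < Mg2+ < Na+ < F- < O2- < N3-. Na+ has 2 below it and 3 above. That's 2.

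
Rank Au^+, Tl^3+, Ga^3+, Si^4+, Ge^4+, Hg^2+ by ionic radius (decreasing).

Au^+ > Hg^2+ > Tl^3+ > Ga^3+ > Ge^4+ > Si^4+

Si^4+: 10 e⁻, Z=14, Ge^4+: 28 e⁻, Z=32, Ga^3+: 28 e⁻, Z=31, Tl^3+: 78 e⁻, Z=81, Hg^2+: 78 e⁻, Z=80, Au^+: 78 e⁻, Z=79. Si^4+ < Ge^4+ (same group, period 3 vs 4); Ge^4+ < Ga^3+ (both 28 e⁻, Z=32>31); Ga^3+ < Tl^3+ (same group, 2 shells fewer); Tl^3+ < Hg^2+ (both 78 e⁻, Z=81>80); Hg^2+ < Au^+ (both 78 e⁻, Z=80>79).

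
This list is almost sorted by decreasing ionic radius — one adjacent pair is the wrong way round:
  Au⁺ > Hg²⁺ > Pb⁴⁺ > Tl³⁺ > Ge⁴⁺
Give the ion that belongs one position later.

Compare adjacent ions: they are isoelectronic (78 e⁻) and Pb has more protons than Tl (82 vs 81), making Pb⁴⁺ smaller — yet in this decreasing list Pb⁴⁺ sits before Tl³⁺. Nothing else is reversed, so Pb⁴⁺ should move one place to the right.

Pb⁴⁺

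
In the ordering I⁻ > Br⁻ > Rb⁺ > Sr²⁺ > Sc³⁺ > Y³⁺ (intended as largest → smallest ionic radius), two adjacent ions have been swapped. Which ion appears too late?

Y³⁺

Check each adjacent pair. Sc³⁺ and Y³⁺ are reversed: same group and charge — period 4 sits above period 5, so Sc³⁺ is smaller. No other neighbouring pair contradicts the periodic trends, so Y³⁺ is the ion listed too late.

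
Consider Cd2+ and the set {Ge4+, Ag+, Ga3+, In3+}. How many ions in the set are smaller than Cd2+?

3

First list Z and electron count for each: Ge4+ (Z=32, 28 e⁻), Ga3+ (Z=31, 28 e⁻), In3+ (Z=49, 46 e⁻), Cd2+ (Z=48, 46 e⁻), Ag+ (Z=47, 46 e⁻). Ge4+ < Ga3+ (isoelectronic, higher Z=32 is smaller); Ga3+ < In3+ (same group, 1 shell fewer); In3+ < Cd2+ (isoelectronic, higher Z=49 is smaller); Cd2+ < Ag+ (both 46 e⁻, Z=48>47).
Overall: Ge4+ < Ga3+ < In3+ < Cd2+ < Ag+. Cd2+ has 3 below it and 1 above. Count: 3.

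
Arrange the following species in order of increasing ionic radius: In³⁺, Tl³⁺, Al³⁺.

All are in the same group with charge +3. Radius grows down the group as n (the outermost shell) increases.

Al³⁺ < In³⁺ < Tl³⁺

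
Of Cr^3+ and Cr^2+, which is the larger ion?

These are all Cr ions. Removing more electrons (higher positive charge) pulls the remaining electrons in closer, so Cr^3+ is smallest and Cr^2+ is largest.

Cr^2+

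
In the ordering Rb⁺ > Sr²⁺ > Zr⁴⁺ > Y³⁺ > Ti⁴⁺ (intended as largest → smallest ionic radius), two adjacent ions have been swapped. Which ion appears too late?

Scanning neighbour by neighbour, only Zr⁴⁺/Y³⁺ violates a trend: they are isoelectronic (36 e⁻) and Zr has more protons than Y (40 vs 39), making Zr⁴⁺ smaller. That makes Y³⁺ the one sitting a position late relative to where it belongs.

Y³⁺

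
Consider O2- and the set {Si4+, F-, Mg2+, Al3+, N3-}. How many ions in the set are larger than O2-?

Each ion has 10 electrons. The ranking follows nuclear charge in reverse — greater Z gives a smaller radius. Si4+ (Z=14), Al3+ (Z=13), Mg2+ (Z=12), F- (Z=9), O2- (Z=8), N3- (Z=7).
Ordering all of them (including O2-) by radius gives Si4+ < Al3+ < Mg2+ < F- < O2- < N3-. So 1 is larger.

1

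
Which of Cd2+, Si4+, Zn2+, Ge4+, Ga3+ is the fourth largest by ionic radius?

Tabulating Z and e⁻: Si4+: 10 e⁻, Z=14, Ge4+: 28 e⁻, Z=32, Ga3+: 28 e⁻, Z=31, Zn2+: 28 e⁻, Z=30, Cd2+: 46 e⁻, Z=48. Si4+ < Ge4+ (same group, 1 shell fewer); Ge4+ < Ga3+ (isoelectronic, higher Z=32 is smaller); Ga3+ < Zn2+ (isoelectronic, higher Z=31 is smaller); Zn2+ < Cd2+ (same group, 1 shell fewer).
That gives Si4+ < Ge4+ < Ga3+ < Zn2+ < Cd2+. From the largest end, number 4 is Ge4+.

Ge4+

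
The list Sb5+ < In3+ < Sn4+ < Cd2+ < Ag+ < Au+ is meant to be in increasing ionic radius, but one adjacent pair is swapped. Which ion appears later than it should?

Check each adjacent pair. In3+ and Sn4+ are reversed: they are isoelectronic (46 e⁻) and Sn has more protons than In (50 vs 49), making Sn4+ smaller. No other neighbouring pair contradicts the periodic trends, so Sn4+ is the ion listed too late.

Sn4+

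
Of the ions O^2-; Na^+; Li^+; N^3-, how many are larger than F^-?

2

Electron counts and nuclear charges: Li^+ has 2 e⁻ (Z=3), Na^+ has 10 e⁻ (Z=11), F^- has 10 e⁻ (Z=9), O^2- has 10 e⁻ (Z=8), N^3- has 10 e⁻ (Z=7). Li^+ < Na^+ (same group, 1 shell fewer); Na^+ < F^- (isoelectronic, higher Z=11 is smaller); F^- < O^2- (both 10 e⁻, Z=9>8); O^2- < N^3- (isoelectronic, higher Z=8 is smaller).
Relative to F^-, the ions that are larger are O^2-, N^3-. That's 2.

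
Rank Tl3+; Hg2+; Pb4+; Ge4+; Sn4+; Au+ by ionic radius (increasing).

Electron counts and nuclear charges: Ge4+ has 28 e⁻ (Z=32), Sn4+ has 46 e⁻ (Z=50), Pb4+ has 78 e⁻ (Z=82), Tl3+ has 78 e⁻ (Z=81), Hg2+ has 78 e⁻ (Z=80), Au+ has 78 e⁻ (Z=79). Ge4+ < Sn4+ (same group, 1 shell fewer); Sn4+ < Pb4+ (same group, period 5 vs 6); Pb4+ < Tl3+ (both 78 e⁻, Z=82>81); Tl3+ < Hg2+ (isoelectronic, higher Z=81 is smaller); Hg2+ < Au+ (isoelectronic, higher Z=80 is smaller).

Ge4+ < Sn4+ < Pb4+ < Tl3+ < Hg2+ < Au+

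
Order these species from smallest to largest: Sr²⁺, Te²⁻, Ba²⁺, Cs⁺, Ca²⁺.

Tabulating Z and e⁻: Ca²⁺ has 18 e⁻ (Z=20), Sr²⁺ has 36 e⁻ (Z=38), Ba²⁺ has 54 e⁻ (Z=56), Cs⁺ has 54 e⁻ (Z=55), Te²⁻ has 54 e⁻ (Z=52). Ca²⁺ < Sr²⁺ (same group, period 4 vs 5); Sr²⁺ < Ba²⁺ (same group, period 5 vs 6); Ba²⁺ < Cs⁺ (isoelectronic, higher Z=56 is smaller); Cs⁺ < Te²⁻ (both 54 e⁻, Z=55>52).

Ca²⁺ < Sr²⁺ < Ba²⁺ < Cs⁺ < Te²⁻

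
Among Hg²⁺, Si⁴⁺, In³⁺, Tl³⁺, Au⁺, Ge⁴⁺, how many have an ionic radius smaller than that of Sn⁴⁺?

2

Tabulating Z and e⁻: Si⁴⁺ has 10 e⁻ (Z=14), Ge⁴⁺ has 28 e⁻ (Z=32), Sn⁴⁺ has 46 e⁻ (Z=50), In³⁺ has 46 e⁻ (Z=49), Tl³⁺ has 78 e⁻ (Z=81), Hg²⁺ has 78 e⁻ (Z=80), Au⁺ has 78 e⁻ (Z=79). Si⁴⁺ < Ge⁴⁺ (same group, 1 shell fewer); Ge⁴⁺ < Sn⁴⁺ (same group, period 4 vs 5); Sn⁴⁺ < In³⁺ (both 46 e⁻, Z=50>49); In³⁺ < Tl³⁺ (same group, period 5 vs 6); Tl³⁺ < Hg²⁺ (isoelectronic, higher Z=81 is smaller); Hg²⁺ < Au⁺ (isoelectronic, higher Z=80 is smaller).
Ordering all of them (including Sn⁴⁺) by radius gives Si⁴⁺ < Ge⁴⁺ < Sn⁴⁺ < In³⁺ < Tl³⁺ < Hg²⁺ < Au⁺. So 2 are smaller.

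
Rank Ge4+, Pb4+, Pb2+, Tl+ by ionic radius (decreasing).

Tl+ > Pb2+ > Pb4+ > Ge4+

Work out protons and electrons: Ge4+: 28 e⁻, Z=32, Pb4+: 78 e⁻, Z=82, Pb2+: 80 e⁻, Z=82, Tl+: 80 e⁻, Z=81. Ge4+ < Pb4+ (same group, period 4 vs 6); Pb4+ < Pb2+ (same element, +4 vs +2); Pb2+ < Tl+ (both 80 e⁻, Z=82>81).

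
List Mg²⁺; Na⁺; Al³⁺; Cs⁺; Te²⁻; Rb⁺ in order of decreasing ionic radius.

Te²⁻ > Cs⁺ > Rb⁺ > Na⁺ > Mg²⁺ > Al³⁺

First list Z and electron count for each: Al³⁺ has 10 e⁻ (Z=13), Mg²⁺ has 10 e⁻ (Z=12), Na⁺ has 10 e⁻ (Z=11), Rb⁺ has 36 e⁻ (Z=37), Cs⁺ has 54 e⁻ (Z=55), Te²⁻ has 54 e⁻ (Z=52). Al³⁺ < Mg²⁺ (both 10 e⁻, Z=13>12); Mg²⁺ < Na⁺ (both 10 e⁻, Z=12>11); Na⁺ < Rb⁺ (same group, period 3 vs 5); Rb⁺ < Cs⁺ (same group, 1 shell fewer); Cs⁺ < Te²⁻ (isoelectronic, higher Z=55 is smaller).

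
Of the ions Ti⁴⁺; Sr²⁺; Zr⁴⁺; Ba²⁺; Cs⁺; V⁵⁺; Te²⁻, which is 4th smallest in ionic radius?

Work out protons and electrons: V⁵⁺ (Z=23, 18 e⁻), Ti⁴⁺ (Z=22, 18 e⁻), Zr⁴⁺ (Z=40, 36 e⁻), Sr²⁺ (Z=38, 36 e⁻), Ba²⁺ (Z=56, 54 e⁻), Cs⁺ (Z=55, 54 e⁻), Te²⁻ (Z=52, 54 e⁻). V⁵⁺ < Ti⁴⁺ (both 18 e⁻, Z=23>22); Ti⁴⁺ < Zr⁴⁺ (same group, 1 shell fewer); Zr⁴⁺ < Sr²⁺ (isoelectronic, higher Z=40 is smaller); Sr²⁺ < Ba²⁺ (same group, period 5 vs 6); Ba²⁺ < Cs⁺ (both 54 e⁻, Z=56>55); Cs⁺ < Te²⁻ (isoelectronic, higher Z=55 is smaller).
That gives V⁵⁺ < Ti⁴⁺ < Zr⁴⁺ < Sr²⁺ < Ba²⁺ < Cs⁺ < Te²⁻. From the smallest end, number 4 is Sr²⁺.

Sr²⁺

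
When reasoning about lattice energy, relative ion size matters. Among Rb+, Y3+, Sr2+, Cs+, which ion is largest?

Cs+

First list Z and electron count for each: Y3+: 36 e⁻, Z=39, Sr2+: 36 e⁻, Z=38, Rb+: 36 e⁻, Z=37, Cs+: 54 e⁻, Z=55. Y3+ < Sr2+ (isoelectronic, higher Z=39 is smaller); Sr2+ < Rb+ (both 36 e⁻, Z=38>37); Rb+ < Cs+ (same group, 1 shell fewer).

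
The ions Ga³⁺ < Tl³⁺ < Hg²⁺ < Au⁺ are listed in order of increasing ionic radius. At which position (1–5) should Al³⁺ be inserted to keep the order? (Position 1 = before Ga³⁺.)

1

Work out protons and electrons: Al³⁺ has 10 e⁻ (Z=13), Ga³⁺ has 28 e⁻ (Z=31), Tl³⁺ has 78 e⁻ (Z=81), Hg²⁺ has 78 e⁻ (Z=80), Au⁺ has 78 e⁻ (Z=79). Al³⁺ < Ga³⁺ (same group, 1 shell fewer); Ga³⁺ < Tl³⁺ (same group, period 4 vs 6); Tl³⁺ < Hg²⁺ (both 78 e⁻, Z=81>80); Hg²⁺ < Au⁺ (isoelectronic, higher Z=80 is smaller).
Merged order: Al³⁺ < Ga³⁺ < Tl³⁺ < Hg²⁺ < Au⁺ — Al³⁺ is number 1.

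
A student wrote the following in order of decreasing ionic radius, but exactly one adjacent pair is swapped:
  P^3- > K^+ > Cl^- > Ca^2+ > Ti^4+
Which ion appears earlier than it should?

K^+

Check each adjacent pair. K^+ and Cl^- are reversed: they are isoelectronic (18 e⁻) and K has more protons than Cl (19 vs 17), making K^+ smaller. No other neighbouring pair contradicts the periodic trends, so K^+ is the ion listed too early.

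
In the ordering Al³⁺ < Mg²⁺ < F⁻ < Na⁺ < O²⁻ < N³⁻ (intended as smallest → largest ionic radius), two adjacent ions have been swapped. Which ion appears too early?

The pair F⁻, Na⁺ is the wrong way round — both have 10 electrons but Z(Na)=11 > Z(F)=9, so Na⁺ should be the smaller of the two. All other adjacent pairs agree with periodic trends, so F⁻ is the misplaced ion.

F⁻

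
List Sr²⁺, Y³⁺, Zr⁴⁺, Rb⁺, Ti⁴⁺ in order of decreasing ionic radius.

Rb⁺ > Sr²⁺ > Y³⁺ > Zr⁴⁺ > Ti⁴⁺

Tabulating Z and e⁻: Ti⁴⁺: 18 e⁻, Z=22, Zr⁴⁺: 36 e⁻, Z=40, Y³⁺: 36 e⁻, Z=39, Sr²⁺: 36 e⁻, Z=38, Rb⁺: 36 e⁻, Z=37. Ti⁴⁺ < Zr⁴⁺ (same group, 1 shell fewer); Zr⁴⁺ < Y³⁺ (both 36 e⁻, Z=40>39); Y³⁺ < Sr²⁺ (isoelectronic, higher Z=39 is smaller); Sr²⁺ < Rb⁺ (both 36 e⁻, Z=38>37).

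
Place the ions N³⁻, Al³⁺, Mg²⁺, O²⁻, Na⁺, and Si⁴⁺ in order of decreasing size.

N³⁻ > O²⁻ > Na⁺ > Mg²⁺ > Al³⁺ > Si⁴⁺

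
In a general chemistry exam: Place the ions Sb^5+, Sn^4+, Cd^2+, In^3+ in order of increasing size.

Sb^5+ < Sn^4+ < In^3+ < Cd^2+

All of these have 46 electrons (isoelectronic). With the same electron cloud, the ion with the most protons pulls it in tightest. Nuclear charges: Sb^5+ (Z=51), Sn^4+ (Z=50), In^3+ (Z=49), Cd^2+ (Z=48). Highest Z is smallest.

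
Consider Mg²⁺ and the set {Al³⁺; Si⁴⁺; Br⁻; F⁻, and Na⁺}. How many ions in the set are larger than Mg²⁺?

3

Tabulating Z and e⁻: Si⁴⁺: 10 e⁻, Z=14, Al³⁺: 10 e⁻, Z=13, Mg²⁺: 10 e⁻, Z=12, Na⁺: 10 e⁻, Z=11, F⁻: 10 e⁻, Z=9, Br⁻: 36 e⁻, Z=35. Si⁴⁺ < Al³⁺ (isoelectronic, higher Z=14 is smaller); Al³⁺ < Mg²⁺ (both 10 e⁻, Z=13>12); Mg²⁺ < Na⁺ (both 10 e⁻, Z=12>11); Na⁺ < F⁻ (isoelectronic, higher Z=11 is smaller); F⁻ < Br⁻ (same group, 2 shells fewer).
Ordering all of them (including Mg²⁺) by radius gives Si⁴⁺ < Al³⁺ < Mg²⁺ < Na⁺ < F⁻ < Br⁻. Count: 3.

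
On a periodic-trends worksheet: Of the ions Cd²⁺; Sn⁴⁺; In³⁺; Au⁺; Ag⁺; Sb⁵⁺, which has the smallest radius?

First list Z and electron count for each: Sb⁵⁺ has 46 e⁻ (Z=51), Sn⁴⁺ has 46 e⁻ (Z=50), In³⁺ has 46 e⁻ (Z=49), Cd²⁺ has 46 e⁻ (Z=48), Ag⁺ has 46 e⁻ (Z=47), Au⁺ has 78 e⁻ (Z=79). Sb⁵⁺ < Sn⁴⁺ (both 46 e⁻, Z=51>50); Sn⁴⁺ < In³⁺ (isoelectronic, higher Z=50 is smaller); In³⁺ < Cd²⁺ (isoelectronic, higher Z=49 is smaller); Cd²⁺ < Ag⁺ (isoelectronic, higher Z=48 is smaller); Ag⁺ < Au⁺ (same group, period 5 vs 6).

Sb⁵⁺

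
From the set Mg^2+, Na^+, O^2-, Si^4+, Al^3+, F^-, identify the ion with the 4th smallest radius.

Isoelectronic series (10 e⁻ each). Size is set by nuclear charge: more protons means a smaller ion. Si^4+ (Z=14), Al^3+ (Z=13), Mg^2+ (Z=12), Na^+ (Z=11), F^- (Z=9), O^2- (Z=8).
Full ascending order: Si^4+ < Al^3+ < Mg^2+ < Na^+ < F^- < O^2-. Counting from the smallest, position 4 is Na^+.

Na^+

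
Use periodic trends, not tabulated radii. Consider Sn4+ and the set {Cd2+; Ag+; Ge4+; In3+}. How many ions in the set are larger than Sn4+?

3

Work out protons and electrons: Ge4+: 28 e⁻, Z=32, Sn4+: 46 e⁻, Z=50, In3+: 46 e⁻, Z=49, Cd2+: 46 e⁻, Z=48, Ag+: 46 e⁻, Z=47. Ge4+ < Sn4+ (same group, period 4 vs 5); Sn4+ < In3+ (both 46 e⁻, Z=50>49); In3+ < Cd2+ (both 46 e⁻, Z=49>48); Cd2+ < Ag+ (both 46 e⁻, Z=48>47).
Overall: Ge4+ < Sn4+ < In3+ < Cd2+ < Ag+. Sn4+ has 1 below it and 3 above. That's 3.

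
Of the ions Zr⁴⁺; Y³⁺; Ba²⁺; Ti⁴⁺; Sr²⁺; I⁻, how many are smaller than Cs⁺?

Ti⁴⁺ (Z=22, 18 e⁻), Zr⁴⁺ (Z=40, 36 e⁻), Y³⁺ (Z=39, 36 e⁻), Sr²⁺ (Z=38, 36 e⁻), Ba²⁺ (Z=56, 54 e⁻), Cs⁺ (Z=55, 54 e⁻), I⁻ (Z=53, 54 e⁻). Ti⁴⁺ < Zr⁴⁺ (same group, period 4 vs 5); Zr⁴⁺ < Y³⁺ (isoelectronic, higher Z=40 is smaller); Y³⁺ < Sr²⁺ (both 36 e⁻, Z=39>38); Sr²⁺ < Ba²⁺ (same group, 1 shell fewer); Ba²⁺ < Cs⁺ (isoelectronic, higher Z=56 is smaller); Cs⁺ < I⁻ (isoelectronic, higher Z=55 is smaller).
Ordering all of them (including Cs⁺) by radius gives Ti⁴⁺ < Zr⁴⁺ < Y³⁺ < Sr²⁺ < Ba²⁺ < Cs⁺ < I⁻. Count: 5.

5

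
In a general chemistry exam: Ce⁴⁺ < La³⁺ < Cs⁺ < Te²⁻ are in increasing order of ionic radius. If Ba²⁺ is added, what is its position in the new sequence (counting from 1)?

All of these have 54 electrons (isoelectronic). With the same electron cloud, the ion with the most protons pulls it in tightest. Nuclear charges: Ce⁴⁺ (Z=58), La³⁺ (Z=57), Ba²⁺ (Z=56), Cs⁺ (Z=55), Te²⁻ (Z=52). Highest Z is smallest.
With Ba²⁺ included the full order is Ce⁴⁺ < La³⁺ < Ba²⁺ < Cs⁺ < Te²⁻, so it takes position 3.

3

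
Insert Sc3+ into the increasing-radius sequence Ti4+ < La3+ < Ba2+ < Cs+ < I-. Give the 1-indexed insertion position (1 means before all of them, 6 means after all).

Tabulating Z and e⁻: Ti4+ has 18 e⁻ (Z=22), Sc3+ has 18 e⁻ (Z=21), La3+ has 54 e⁻ (Z=57), Ba2+ has 54 e⁻ (Z=56), Cs+ has 54 e⁻ (Z=55), I- has 54 e⁻ (Z=53). Ti4+ < Sc3+ (both 18 e⁻, Z=22>21); Sc3+ < La3+ (same group, period 4 vs 6); La3+ < Ba2+ (isoelectronic, higher Z=57 is smaller); Ba2+ < Cs+ (isoelectronic, higher Z=56 is smaller); Cs+ < I- (both 54 e⁻, Z=55>53).
Merged order: Ti4+ < Sc3+ < La3+ < Ba2+ < Cs+ < I- — Sc3+ is number 2.

2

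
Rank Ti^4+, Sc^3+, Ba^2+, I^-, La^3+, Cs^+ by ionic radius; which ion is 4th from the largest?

La^3+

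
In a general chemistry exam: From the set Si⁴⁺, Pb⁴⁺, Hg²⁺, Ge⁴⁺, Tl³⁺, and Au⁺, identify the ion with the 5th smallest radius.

Work out protons and electrons: Si⁴⁺ (Z=14, 10 e⁻), Ge⁴⁺ (Z=32, 28 e⁻), Pb⁴⁺ (Z=82, 78 e⁻), Tl³⁺ (Z=81, 78 e⁻), Hg²⁺ (Z=80, 78 e⁻), Au⁺ (Z=79, 78 e⁻). Si⁴⁺ < Ge⁴⁺ (same group, 1 shell fewer); Ge⁴⁺ < Pb⁴⁺ (same group, period 4 vs 6); Pb⁴⁺ < Tl³⁺ (both 78 e⁻, Z=82>81); Tl³⁺ < Hg²⁺ (both 78 e⁻, Z=81>80); Hg²⁺ < Au⁺ (both 78 e⁻, Z=80>79).
So the order is Si⁴⁺ < Ge⁴⁺ < Pb⁴⁺ < Tl³⁺ < Hg²⁺ < Au⁺; the 5th-smallest ion is Hg²⁺.

Hg²⁺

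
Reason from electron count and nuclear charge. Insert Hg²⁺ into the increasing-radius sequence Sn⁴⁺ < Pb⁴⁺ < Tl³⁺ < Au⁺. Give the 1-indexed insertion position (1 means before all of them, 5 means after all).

Sn⁴⁺ has 46 e⁻ (Z=50), Pb⁴⁺ has 78 e⁻ (Z=82), Tl³⁺ has 78 e⁻ (Z=81), Hg²⁺ has 78 e⁻ (Z=80), Au⁺ has 78 e⁻ (Z=79). Sn⁴⁺ < Pb⁴⁺ (same group, period 5 vs 6); Pb⁴⁺ < Tl³⁺ (isoelectronic, higher Z=82 is smaller); Tl³⁺ < Hg²⁺ (both 78 e⁻, Z=81>80); Hg²⁺ < Au⁺ (isoelectronic, higher Z=80 is smaller).
With Hg²⁺ included the full order is Sn⁴⁺ < Pb⁴⁺ < Tl³⁺ < Hg²⁺ < Au⁺, so it takes position 4.

4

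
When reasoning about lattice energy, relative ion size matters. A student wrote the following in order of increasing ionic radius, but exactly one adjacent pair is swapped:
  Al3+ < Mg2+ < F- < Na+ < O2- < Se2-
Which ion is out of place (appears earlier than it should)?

F-

Check each adjacent pair. F- and Na+ are reversed: they are isoelectronic (10 e⁻) and Na has more protons than F (11 vs 9), making Na+ smaller. No other neighbouring pair contradicts the periodic trends, so F- is the ion listed too early.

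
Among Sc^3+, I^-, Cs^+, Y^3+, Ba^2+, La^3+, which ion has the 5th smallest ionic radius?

First list Z and electron count for each: Sc^3+: 18 e⁻, Z=21, Y^3+: 36 e⁻, Z=39, La^3+: 54 e⁻, Z=57, Ba^2+: 54 e⁻, Z=56, Cs^+: 54 e⁻, Z=55, I^-: 54 e⁻, Z=53. Sc^3+ < Y^3+ (same group, 1 shell fewer); Y^3+ < La^3+ (same group, 1 shell fewer); La^3+ < Ba^2+ (isoelectronic, higher Z=57 is smaller); Ba^2+ < Cs^+ (both 54 e⁻, Z=56>55); Cs^+ < I^- (both 54 e⁻, Z=55>53).
Full ascending order: Sc^3+ < Y^3+ < La^3+ < Ba^2+ < Cs^+ < I^-. Counting from the smallest, position 5 is Cs^+.

Cs^+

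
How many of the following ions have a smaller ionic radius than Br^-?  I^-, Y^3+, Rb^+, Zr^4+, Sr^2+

First list Z and electron count for each: Zr^4+ has 36 e⁻ (Z=40), Y^3+ has 36 e⁻ (Z=39), Sr^2+ has 36 e⁻ (Z=38), Rb^+ has 36 e⁻ (Z=37), Br^- has 36 e⁻ (Z=35), I^- has 54 e⁻ (Z=53). Zr^4+ < Y^3+ (both 36 e⁻, Z=40>39); Y^3+ < Sr^2+ (isoelectronic, higher Z=39 is smaller); Sr^2+ < Rb^+ (both 36 e⁻, Z=38>37); Rb^+ < Br^- (isoelectronic, higher Z=37 is smaller); Br^- < I^- (same group, period 4 vs 5).
Ordering all of them (including Br^-) by radius gives Zr^4+ < Y^3+ < Sr^2+ < Rb^+ < Br^- < I^-. Count: 4.

4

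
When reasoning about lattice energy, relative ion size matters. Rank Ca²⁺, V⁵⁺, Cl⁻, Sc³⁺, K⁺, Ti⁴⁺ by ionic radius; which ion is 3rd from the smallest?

These species are isoelectronic with 18 electrons. The only difference is the number of protons: V⁵⁺ (Z=23), Ti⁴⁺ (Z=22), Sc³⁺ (Z=21), Ca²⁺ (Z=20), K⁺ (Z=19), Cl⁻ (Z=17). The strongest nuclear pull (V⁵⁺) gives the smallest ion.
Ordering: V⁵⁺ < Ti⁴⁺ < Sc³⁺ < Ca²⁺ < K⁺ < Cl⁻. The 3rd smallest is Sc³⁺.

Sc³⁺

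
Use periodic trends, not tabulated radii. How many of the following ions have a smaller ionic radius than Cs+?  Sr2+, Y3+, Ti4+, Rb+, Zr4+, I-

5

Tabulating Z and e⁻: Ti4+ has 18 e⁻ (Z=22), Zr4+ has 36 e⁻ (Z=40), Y3+ has 36 e⁻ (Z=39), Sr2+ has 36 e⁻ (Z=38), Rb+ has 36 e⁻ (Z=37), Cs+ has 54 e⁻ (Z=55), I- has 54 e⁻ (Z=53). Ti4+ < Zr4+ (same group, 1 shell fewer); Zr4+ < Y3+ (both 36 e⁻, Z=40>39); Y3+ < Sr2+ (both 36 e⁻, Z=39>38); Sr2+ < Rb+ (both 36 e⁻, Z=38>37); Rb+ < Cs+ (same group, period 5 vs 6); Cs+ < I- (isoelectronic, higher Z=55 is smaller).
Placing each against Cs+: smaller — Ti4+, Zr4+, Y3+, Sr2+, Rb+; larger — I-. That's 5.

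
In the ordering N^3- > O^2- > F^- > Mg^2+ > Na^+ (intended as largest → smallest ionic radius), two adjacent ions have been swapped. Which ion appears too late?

Na^+

Compare adjacent ions: they are isoelectronic (10 e⁻) and Mg has more protons than Na (12 vs 11), making Mg^2+ smaller — yet in this decreasing list Mg^2+ sits before Na^+. Nothing else is reversed, so Na^+ should move one place to the left.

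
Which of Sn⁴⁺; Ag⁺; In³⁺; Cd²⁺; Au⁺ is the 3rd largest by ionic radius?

Cd²⁺

Tabulating Z and e⁻: Sn⁴⁺ has 46 e⁻ (Z=50), In³⁺ has 46 e⁻ (Z=49), Cd²⁺ has 46 e⁻ (Z=48), Ag⁺ has 46 e⁻ (Z=47), Au⁺ has 78 e⁻ (Z=79). Sn⁴⁺ < In³⁺ (both 46 e⁻, Z=50>49); In³⁺ < Cd²⁺ (both 46 e⁻, Z=49>48); Cd²⁺ < Ag⁺ (both 46 e⁻, Z=48>47); Ag⁺ < Au⁺ (same group, 1 shell fewer).
That gives Sn⁴⁺ < In³⁺ < Cd²⁺ < Ag⁺ < Au⁺. From the largest end, number 3 is Cd²⁺.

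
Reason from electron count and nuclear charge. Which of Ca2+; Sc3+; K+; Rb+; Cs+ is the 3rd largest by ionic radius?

K+

Sc3+: 18 e⁻, Z=21, Ca2+: 18 e⁻, Z=20, K+: 18 e⁻, Z=19, Rb+: 36 e⁻, Z=37, Cs+: 54 e⁻, Z=55. Sc3+ < Ca2+ (both 18 e⁻, Z=21>20); Ca2+ < K+ (isoelectronic, higher Z=20 is smaller); K+ < Rb+ (same group, 1 shell fewer); Rb+ < Cs+ (same group, period 5 vs 6).
Full ascending order: Sc3+ < Ca2+ < K+ < Rb+ < Cs+. Counting from the largest, position 3 is K+.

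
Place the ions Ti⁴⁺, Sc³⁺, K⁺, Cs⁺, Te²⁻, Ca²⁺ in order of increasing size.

Ti⁴⁺ (Z=22, 18 e⁻), Sc³⁺ (Z=21, 18 e⁻), Ca²⁺ (Z=20, 18 e⁻), K⁺ (Z=19, 18 e⁻), Cs⁺ (Z=55, 54 e⁻), Te²⁻ (Z=52, 54 e⁻). Ti⁴⁺ < Sc³⁺ (isoelectronic, higher Z=22 is smaller); Sc³⁺ < Ca²⁺ (isoelectronic, higher Z=21 is smaller); Ca²⁺ < K⁺ (isoelectronic, higher Z=20 is smaller); K⁺ < Cs⁺ (same group, 2 shells fewer); Cs⁺ < Te²⁻ (isoelectronic, higher Z=55 is smaller).

Ti⁴⁺ < Sc³⁺ < Ca²⁺ < K⁺ < Cs⁺ < Te²⁻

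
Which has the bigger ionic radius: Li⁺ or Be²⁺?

These species are isoelectronic with 2 electrons. The only difference is the number of protons: Be²⁺ (Z=4), Li⁺ (Z=3). The strongest nuclear pull (Be²⁺) gives the smallest ion.

Li⁺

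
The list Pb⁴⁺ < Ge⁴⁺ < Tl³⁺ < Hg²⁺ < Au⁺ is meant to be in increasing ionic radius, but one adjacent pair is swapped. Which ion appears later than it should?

Ge⁴⁺

Compare adjacent ions: Ge⁴⁺ and Pb⁴⁺ are in one column with the same charge; the lighter period-4 ion has 2 fewer shells and is smaller — yet in this increasing list Pb⁴⁺ sits before Ge⁴⁺. Nothing else is reversed, so Ge⁴⁺ should move one place to the left.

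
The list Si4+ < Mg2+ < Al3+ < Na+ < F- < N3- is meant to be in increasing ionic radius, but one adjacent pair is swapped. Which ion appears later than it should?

Compare adjacent ions: both have 10 electrons but Z(Al)=13 > Z(Mg)=12, so Al3+ should be the smaller of the two — yet in this increasing list Mg2+ sits before Al3+. Nothing else is reversed, so Al3+ should move one place to the left.

Al3+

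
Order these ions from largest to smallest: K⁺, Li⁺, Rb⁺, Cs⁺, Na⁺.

Cs⁺ > Rb⁺ > K⁺ > Na⁺ > Li⁺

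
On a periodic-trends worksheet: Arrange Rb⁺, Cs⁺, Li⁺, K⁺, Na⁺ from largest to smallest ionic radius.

Cs⁺ > Rb⁺ > K⁺ > Na⁺ > Li⁺

Same group, same charge. Going down the group adds an extra shell of electrons, so the ion gets larger: Li⁺ is highest in the group and smallest.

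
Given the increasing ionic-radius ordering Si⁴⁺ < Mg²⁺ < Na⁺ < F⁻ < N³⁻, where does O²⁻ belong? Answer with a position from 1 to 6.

5

Isoelectronic series (10 e⁻ each). Size is set by nuclear charge: more protons means a smaller ion. Si⁴⁺ (Z=14), Mg²⁺ (Z=12), Na⁺ (Z=11), F⁻ (Z=9), O²⁻ (Z=8), N³⁻ (Z=7).
Putting O²⁻ in gives Si⁴⁺ < Mg²⁺ < Na⁺ < F⁻ < O²⁻ < N³⁻; it lands at slot 5.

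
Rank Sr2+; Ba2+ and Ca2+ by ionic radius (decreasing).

Ba2+ > Sr2+ > Ca2+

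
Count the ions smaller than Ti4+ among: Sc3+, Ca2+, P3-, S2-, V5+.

1

All of these have 18 electrons (isoelectronic). With the same electron cloud, the ion with the most protons pulls it in tightest. Nuclear charges: V5+ (Z=23), Ti4+ (Z=22), Sc3+ (Z=21), Ca2+ (Z=20), S2- (Z=16), P3- (Z=15). Highest Z is smallest.
Ordering all of them (including Ti4+) by radius gives V5+ < Ti4+ < Sc3+ < Ca2+ < S2- < P3-. Count: 1.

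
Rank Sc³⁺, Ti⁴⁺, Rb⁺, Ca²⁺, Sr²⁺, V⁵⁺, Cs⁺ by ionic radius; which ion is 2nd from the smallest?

Ti⁴⁺

Tabulating Z and e⁻: V⁵⁺ (Z=23, 18 e⁻), Ti⁴⁺ (Z=22, 18 e⁻), Sc³⁺ (Z=21, 18 e⁻), Ca²⁺ (Z=20, 18 e⁻), Sr²⁺ (Z=38, 36 e⁻), Rb⁺ (Z=37, 36 e⁻), Cs⁺ (Z=55, 54 e⁻). V⁵⁺ < Ti⁴⁺ (isoelectronic, higher Z=23 is smaller); Ti⁴⁺ < Sc³⁺ (isoelectronic, higher Z=22 is smaller); Sc³⁺ < Ca²⁺ (isoelectronic, higher Z=21 is smaller); Ca²⁺ < Sr²⁺ (same group, period 4 vs 5); Sr²⁺ < Rb⁺ (both 36 e⁻, Z=38>37); Rb⁺ < Cs⁺ (same group, 1 shell fewer).
So the order is V⁵⁺ < Ti⁴⁺ < Sc³⁺ < Ca²⁺ < Sr²⁺ < Rb⁺ < Cs⁺; the 2nd-smallest ion is Ti⁴⁺.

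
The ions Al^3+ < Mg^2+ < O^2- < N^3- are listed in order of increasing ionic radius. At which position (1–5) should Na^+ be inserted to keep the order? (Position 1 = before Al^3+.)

3

All of these have 10 electrons (isoelectronic). With the same electron cloud, the ion with the most protons pulls it in tightest. Nuclear charges: Al^3+ (Z=13), Mg^2+ (Z=12), Na^+ (Z=11), O^2- (Z=8), N^3- (Z=7). Highest Z is smallest.
Putting Na^+ in gives Al^3+ < Mg^2+ < Na^+ < O^2- < N^3-; it lands at slot 3.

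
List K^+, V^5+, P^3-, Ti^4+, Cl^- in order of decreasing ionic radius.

Each ion has 18 electrons. The ranking follows nuclear charge in reverse — greater Z gives a smaller radius. V^5+ (Z=23), Ti^4+ (Z=22), K^+ (Z=19), Cl^- (Z=17), P^3- (Z=15).

P^3- > Cl^- > K^+ > Ti^4+ > V^5+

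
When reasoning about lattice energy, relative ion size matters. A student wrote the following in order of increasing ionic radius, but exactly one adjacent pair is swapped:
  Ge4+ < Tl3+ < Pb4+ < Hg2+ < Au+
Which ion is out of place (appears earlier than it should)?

The pair Tl3+, Pb4+ is the wrong way round — they are isoelectronic (78 e⁻) and Pb has more protons than Tl (82 vs 81), making Pb4+ smaller. All other adjacent pairs agree with periodic trends, so Tl3+ is the misplaced ion.

Tl3+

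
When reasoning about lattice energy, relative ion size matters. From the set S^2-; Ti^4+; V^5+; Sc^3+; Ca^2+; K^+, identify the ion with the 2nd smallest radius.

Isoelectronic series (18 e⁻ each). Size is set by nuclear charge: more protons means a smaller ion. V^5+ (Z=23), Ti^4+ (Z=22), Sc^3+ (Z=21), Ca^2+ (Z=20), K^+ (Z=19), S^2- (Z=16).
Full ascending order: V^5+ < Ti^4+ < Sc^3+ < Ca^2+ < K^+ < S^2-. Counting from the smallest, position 2 is Ti^4+.

Ti^4+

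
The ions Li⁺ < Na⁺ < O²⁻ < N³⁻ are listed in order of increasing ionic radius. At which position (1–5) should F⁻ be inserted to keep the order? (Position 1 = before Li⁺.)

First list Z and electron count for each: Li⁺: 2 e⁻, Z=3, Na⁺: 10 e⁻, Z=11, F⁻: 10 e⁻, Z=9, O²⁻: 10 e⁻, Z=8, N³⁻: 10 e⁻, Z=7. Li⁺ < Na⁺ (same group, period 2 vs 3); Na⁺ < F⁻ (both 10 e⁻, Z=11>9); F⁻ < O²⁻ (both 10 e⁻, Z=9>8); O²⁻ < N³⁻ (both 10 e⁻, Z=8>7).
With F⁻ included the full order is Li⁺ < Na⁺ < F⁻ < O²⁻ < N³⁻, so it takes position 3.

3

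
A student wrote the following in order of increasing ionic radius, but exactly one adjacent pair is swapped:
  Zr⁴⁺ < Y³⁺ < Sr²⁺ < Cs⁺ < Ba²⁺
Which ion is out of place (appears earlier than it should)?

Cs⁺

The pair Cs⁺, Ba²⁺ is the wrong way round — both have 54 electrons but Z(Ba)=56 > Z(Cs)=55, so Ba²⁺ should be the smaller of the two. All other adjacent pairs agree with periodic trends, so Cs⁺ is the misplaced ion.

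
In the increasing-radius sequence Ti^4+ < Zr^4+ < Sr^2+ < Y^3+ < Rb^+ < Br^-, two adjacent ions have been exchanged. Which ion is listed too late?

Y^3+

Check each adjacent pair. Sr^2+ and Y^3+ are reversed: both have 36 electrons but Z(Y)=39 > Z(Sr)=38, so Y^3+ should be the smaller of the two. No other neighbouring pair contradicts the periodic trends, so Y^3+ is the ion listed too late.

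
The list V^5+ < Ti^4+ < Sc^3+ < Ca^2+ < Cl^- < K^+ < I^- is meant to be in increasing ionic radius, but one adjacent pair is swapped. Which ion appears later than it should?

K^+

Compare adjacent ions: K^+ and Cl^- share 18 electrons; the higher nuclear charge on K (Z=19) contracts it more, so K^+ < Cl^- — yet in this increasing list Cl^- sits before K^+. Nothing else is reversed, so K^+ should move one place to the left.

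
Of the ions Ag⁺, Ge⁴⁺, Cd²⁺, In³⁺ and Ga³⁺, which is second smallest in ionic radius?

Ga³⁺

Ge⁴⁺ has 28 e⁻ (Z=32), Ga³⁺ has 28 e⁻ (Z=31), In³⁺ has 46 e⁻ (Z=49), Cd²⁺ has 46 e⁻ (Z=48), Ag⁺ has 46 e⁻ (Z=47). Ge⁴⁺ < Ga³⁺ (isoelectronic, higher Z=32 is smaller); Ga³⁺ < In³⁺ (same group, period 4 vs 5); In³⁺ < Cd²⁺ (isoelectronic, higher Z=49 is smaller); Cd²⁺ < Ag⁺ (both 46 e⁻, Z=48>47).
Ordering: Ge⁴⁺ < Ga³⁺ < In³⁺ < Cd²⁺ < Ag⁺. The second smallest is Ga³⁺.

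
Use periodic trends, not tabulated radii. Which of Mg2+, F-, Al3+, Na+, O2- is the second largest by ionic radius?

Each ion has 10 electrons. The ranking follows nuclear charge in reverse — greater Z gives a smaller radius. Al3+ (Z=13), Mg2+ (Z=12), Na+ (Z=11), F- (Z=9), O2- (Z=8).
Full ascending order: Al3+ < Mg2+ < Na+ < F- < O2-. Counting from the largest, position 2 is F-.

F-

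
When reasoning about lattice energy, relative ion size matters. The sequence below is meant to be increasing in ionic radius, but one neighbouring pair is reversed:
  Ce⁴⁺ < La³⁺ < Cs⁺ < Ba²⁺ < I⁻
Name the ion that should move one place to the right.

Compare adjacent ions: both have 54 electrons but Z(Ba)=56 > Z(Cs)=55, so Ba²⁺ should be the smaller of the two — yet in this increasing list Cs⁺ sits before Ba²⁺. Nothing else is reversed, so Cs⁺ should move one place to the right.

Cs⁺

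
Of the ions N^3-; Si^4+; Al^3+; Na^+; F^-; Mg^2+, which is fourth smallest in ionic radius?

Na^+

Each ion has 10 electrons. The ranking follows nuclear charge in reverse — greater Z gives a smaller radius. Si^4+ (Z=14), Al^3+ (Z=13), Mg^2+ (Z=12), Na^+ (Z=11), F^- (Z=9), N^3- (Z=7).
So the order is Si^4+ < Al^3+ < Mg^2+ < Na^+ < F^- < N^3-; the 4th-smallest ion is Na^+.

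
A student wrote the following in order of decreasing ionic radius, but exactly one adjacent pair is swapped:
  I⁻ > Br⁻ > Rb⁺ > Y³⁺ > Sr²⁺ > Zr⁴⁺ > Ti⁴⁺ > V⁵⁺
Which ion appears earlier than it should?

Y³⁺

The pair Y³⁺, Sr²⁺ is the wrong way round — both have 36 electrons but Z(Y)=39 > Z(Sr)=38, so Y³⁺ should be the smaller of the two. All other adjacent pairs agree with periodic trends, so Y³⁺ is the misplaced ion.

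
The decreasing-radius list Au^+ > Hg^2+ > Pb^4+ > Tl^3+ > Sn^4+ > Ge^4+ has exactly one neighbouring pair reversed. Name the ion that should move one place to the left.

Tl^3+

The pair Pb^4+, Tl^3+ is the wrong way round — they are isoelectronic (78 e⁻) and Pb has more protons than Tl (82 vs 81), making Pb^4+ smaller. All other adjacent pairs agree with periodic trends, so Tl^3+ is the misplaced ion.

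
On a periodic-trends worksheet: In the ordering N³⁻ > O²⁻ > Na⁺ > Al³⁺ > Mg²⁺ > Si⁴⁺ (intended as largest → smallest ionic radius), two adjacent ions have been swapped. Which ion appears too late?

Check each adjacent pair. Al³⁺ and Mg²⁺ are reversed: Al³⁺ and Mg²⁺ share 10 electrons; the higher nuclear charge on Al (Z=13) contracts it more, so Al³⁺ < Mg²⁺. No other neighbouring pair contradicts the periodic trends, so Mg²⁺ is the ion listed too late.

Mg²⁺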